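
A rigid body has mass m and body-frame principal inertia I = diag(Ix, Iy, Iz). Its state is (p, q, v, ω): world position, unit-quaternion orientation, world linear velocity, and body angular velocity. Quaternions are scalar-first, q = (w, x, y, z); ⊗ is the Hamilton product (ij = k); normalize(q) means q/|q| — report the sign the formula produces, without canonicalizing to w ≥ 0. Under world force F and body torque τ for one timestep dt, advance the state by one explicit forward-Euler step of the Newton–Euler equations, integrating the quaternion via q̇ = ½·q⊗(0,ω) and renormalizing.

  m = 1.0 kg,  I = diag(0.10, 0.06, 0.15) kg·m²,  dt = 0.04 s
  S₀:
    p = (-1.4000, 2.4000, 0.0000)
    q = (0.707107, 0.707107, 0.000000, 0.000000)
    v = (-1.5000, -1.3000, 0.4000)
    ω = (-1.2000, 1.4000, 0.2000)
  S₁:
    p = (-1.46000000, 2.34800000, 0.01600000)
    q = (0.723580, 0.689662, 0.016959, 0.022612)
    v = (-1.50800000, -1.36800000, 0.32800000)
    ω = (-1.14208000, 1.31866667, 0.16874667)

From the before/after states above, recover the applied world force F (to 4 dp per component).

F = (-0.2000, -1.7000, -1.8000)

Δv = v₁−v₀ = (-0.00800000, -0.06800000, -0.07200000)
m·(v₁−v₀)/dt = (-0.2000, -1.7000, -1.8000)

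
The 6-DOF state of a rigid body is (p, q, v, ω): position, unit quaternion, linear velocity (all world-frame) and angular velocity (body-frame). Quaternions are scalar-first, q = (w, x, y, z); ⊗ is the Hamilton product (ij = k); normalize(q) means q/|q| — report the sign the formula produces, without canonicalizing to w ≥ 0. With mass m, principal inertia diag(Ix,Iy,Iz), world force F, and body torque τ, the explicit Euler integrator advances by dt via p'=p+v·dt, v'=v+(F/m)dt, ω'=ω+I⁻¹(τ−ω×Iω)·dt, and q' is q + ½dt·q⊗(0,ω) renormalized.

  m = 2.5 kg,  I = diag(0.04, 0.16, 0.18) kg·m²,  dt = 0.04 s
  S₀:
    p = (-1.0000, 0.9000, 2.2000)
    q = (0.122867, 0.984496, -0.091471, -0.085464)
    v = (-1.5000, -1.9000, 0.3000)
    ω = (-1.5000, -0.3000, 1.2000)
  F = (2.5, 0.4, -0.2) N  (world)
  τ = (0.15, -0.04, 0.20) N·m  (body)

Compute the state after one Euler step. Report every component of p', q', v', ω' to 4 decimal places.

p' = (-1.0600, 0.8240, 2.2120)
q' = (0.1538, 0.9774, -0.1132, -0.0911)
v' = (-1.4600, -1.8936, 0.2968)
ω' = (-1.3428, -0.3730, 1.2324)

new position p' = (-1.0600, 0.8240, 2.2120)
new velocity v' = (-1.4600, -1.8936, 0.2968)
ω×(Iω) gyroscopic = (-0.0072, 0.2520, 0.0540)
α = I⁻¹(τ − ω×Iω) = (3.9300, -1.8250, 0.8111)
ω' = ω + α·dt = (-1.3428, -0.3730, 1.2324)
Hamilton product q⊗(0,ω) = (1.5518595, -0.3197049, -1.0900593, -0.2851149)
updated quaternion q' = (0.1538, 0.9774, -0.1132, -0.0911)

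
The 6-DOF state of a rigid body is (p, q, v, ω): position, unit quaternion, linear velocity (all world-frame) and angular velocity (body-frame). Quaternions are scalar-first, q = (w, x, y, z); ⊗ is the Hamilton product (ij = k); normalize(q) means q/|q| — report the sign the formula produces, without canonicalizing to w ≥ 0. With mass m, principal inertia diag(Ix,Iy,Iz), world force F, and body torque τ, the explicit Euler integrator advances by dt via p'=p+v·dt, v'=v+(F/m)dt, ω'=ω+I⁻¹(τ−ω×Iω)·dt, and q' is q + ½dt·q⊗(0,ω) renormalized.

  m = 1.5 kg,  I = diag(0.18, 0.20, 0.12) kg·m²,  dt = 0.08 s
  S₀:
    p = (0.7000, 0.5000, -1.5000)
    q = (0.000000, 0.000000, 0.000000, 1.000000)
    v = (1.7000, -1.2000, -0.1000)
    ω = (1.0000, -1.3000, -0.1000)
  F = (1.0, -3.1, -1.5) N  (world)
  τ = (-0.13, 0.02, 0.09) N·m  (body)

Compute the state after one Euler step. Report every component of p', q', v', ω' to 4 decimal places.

p' = (0.8360, 0.4040, -1.5080)
q' = (0.0040, 0.0519, 0.0399, 0.9978)
v' = (1.7533, -1.3653, -0.1800)
ω' = (0.9468, -1.2896, -0.0227)

ω×(Iω) gyroscopic = (-0.0104, -0.0060, -0.0260)
α = I⁻¹(τ − ω×Iω) = (-0.6644, 0.1300, 0.9667)
new body rate ω' = (0.9468, -1.2896, -0.0227)
q⊗(0,ω) = (0.1000000, 1.3000000, 1.0000000, 0.0000000)
q' = normalize(q + ½dt·q⊗(0,ω)) = (0.0040, 0.0519, 0.0399, 0.9978)
new position p' = (0.8360, 0.4040, -1.5080)
v' = v + a·dt = (1.7533, -1.3653, -0.1800)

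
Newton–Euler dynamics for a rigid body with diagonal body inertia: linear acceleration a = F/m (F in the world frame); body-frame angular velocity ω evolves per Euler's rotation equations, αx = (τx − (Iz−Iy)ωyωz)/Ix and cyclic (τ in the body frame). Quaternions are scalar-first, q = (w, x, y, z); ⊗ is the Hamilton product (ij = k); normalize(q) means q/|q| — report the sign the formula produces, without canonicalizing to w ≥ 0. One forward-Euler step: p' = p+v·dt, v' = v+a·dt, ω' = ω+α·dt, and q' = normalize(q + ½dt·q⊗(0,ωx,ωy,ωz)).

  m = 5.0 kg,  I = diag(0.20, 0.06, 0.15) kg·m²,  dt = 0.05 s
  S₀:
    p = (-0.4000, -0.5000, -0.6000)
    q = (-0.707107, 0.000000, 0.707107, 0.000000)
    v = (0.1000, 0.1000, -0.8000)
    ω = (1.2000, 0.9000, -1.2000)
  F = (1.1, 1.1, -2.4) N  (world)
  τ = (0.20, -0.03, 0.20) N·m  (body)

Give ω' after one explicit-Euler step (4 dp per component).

ω' = (1.2743, 0.9350, -1.0829)

gyro term ω×Iω = (-0.0972, -0.0720, -0.1512)
(τ − ω×Iω)/I = (1.4860, 0.7000, 2.3413)
ω' = ω + α·dt = (1.2743, 0.9350, -1.0829)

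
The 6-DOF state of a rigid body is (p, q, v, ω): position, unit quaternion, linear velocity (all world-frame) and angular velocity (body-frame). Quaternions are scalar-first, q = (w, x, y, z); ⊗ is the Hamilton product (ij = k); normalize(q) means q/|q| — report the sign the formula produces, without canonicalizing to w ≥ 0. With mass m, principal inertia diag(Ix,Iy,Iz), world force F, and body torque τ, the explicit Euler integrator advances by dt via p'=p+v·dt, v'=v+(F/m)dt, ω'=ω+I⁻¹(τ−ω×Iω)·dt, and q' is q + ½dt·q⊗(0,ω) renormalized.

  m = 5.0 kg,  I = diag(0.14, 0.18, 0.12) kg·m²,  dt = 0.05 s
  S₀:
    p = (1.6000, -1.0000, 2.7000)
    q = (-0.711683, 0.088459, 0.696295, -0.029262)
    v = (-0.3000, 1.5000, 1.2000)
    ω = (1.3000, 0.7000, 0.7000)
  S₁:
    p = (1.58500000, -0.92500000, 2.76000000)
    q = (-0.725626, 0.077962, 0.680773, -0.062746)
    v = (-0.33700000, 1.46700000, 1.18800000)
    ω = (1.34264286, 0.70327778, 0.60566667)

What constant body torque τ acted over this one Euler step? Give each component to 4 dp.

τ = (0.0900, 0.0300, -0.1900)

rate change Δω = (0.04264286, 0.00327778, -0.09433333)
ω₀×(Iω₀) = (-0.0294, 0.0182, 0.0364)
I·α + gyro = (0.0900, 0.0300, -0.1900)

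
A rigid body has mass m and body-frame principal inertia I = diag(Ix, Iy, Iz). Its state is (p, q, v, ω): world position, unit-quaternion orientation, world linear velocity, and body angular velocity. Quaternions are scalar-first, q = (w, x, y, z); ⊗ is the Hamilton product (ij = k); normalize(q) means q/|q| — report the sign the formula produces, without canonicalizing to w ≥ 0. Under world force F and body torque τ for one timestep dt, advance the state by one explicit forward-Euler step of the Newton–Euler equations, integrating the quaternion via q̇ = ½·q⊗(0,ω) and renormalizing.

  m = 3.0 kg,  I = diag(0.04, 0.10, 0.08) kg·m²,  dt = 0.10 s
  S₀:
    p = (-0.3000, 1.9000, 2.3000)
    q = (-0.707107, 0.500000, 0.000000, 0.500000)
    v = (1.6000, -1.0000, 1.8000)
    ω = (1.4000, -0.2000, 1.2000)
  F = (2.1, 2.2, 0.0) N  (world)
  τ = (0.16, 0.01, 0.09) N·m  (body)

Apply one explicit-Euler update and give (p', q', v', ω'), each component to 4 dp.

p' = (-0.1400, 1.8000, 2.4800)
q' = (-0.7688, 0.4536, 0.0120, 0.4506)
v' = (1.6700, -0.9267, 1.8000)
ω' = (1.7880, -0.1228, 1.3335)

precession coupling ω×(Iω) = (0.0048, -0.0672, -0.0168)
angular accel α = (3.8800, 0.7720, 1.3350)
new body rate ω' = (1.7880, -0.1228, 1.3335)
Hamilton product q⊗(0,ω) = (-1.3000000, -0.8899498, 0.2414214, -0.9485284)
q + ½dt·q⊗(0,ω), renormalized = (-0.7688, 0.4536, 0.0120, 0.4506)
a = (0.7000, 0.7333, 0.0000)
p' = p + v·dt = (-0.1400, 1.8000, 2.4800)
v + (F/m)dt = (1.6700, -0.9267, 1.8000)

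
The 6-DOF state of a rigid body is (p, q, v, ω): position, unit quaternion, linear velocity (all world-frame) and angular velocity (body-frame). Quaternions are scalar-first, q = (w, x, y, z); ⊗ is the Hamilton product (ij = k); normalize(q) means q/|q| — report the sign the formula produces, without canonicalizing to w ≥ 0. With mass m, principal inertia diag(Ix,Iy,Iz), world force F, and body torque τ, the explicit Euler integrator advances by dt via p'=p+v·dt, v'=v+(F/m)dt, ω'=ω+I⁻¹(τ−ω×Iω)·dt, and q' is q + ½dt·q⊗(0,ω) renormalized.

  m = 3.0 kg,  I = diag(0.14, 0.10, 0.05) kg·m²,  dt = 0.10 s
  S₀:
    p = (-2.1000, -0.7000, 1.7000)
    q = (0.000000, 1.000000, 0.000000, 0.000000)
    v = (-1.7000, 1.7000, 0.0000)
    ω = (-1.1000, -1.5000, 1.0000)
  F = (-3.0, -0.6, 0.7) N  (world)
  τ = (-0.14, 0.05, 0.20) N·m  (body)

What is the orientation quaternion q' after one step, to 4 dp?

q' = (0.0547, 0.9945, -0.0497, -0.0746)

2q̇ = q⊗(0,ω) = (1.1000000, 0.0000000, -1.0000000, -1.5000000)
q + ½dt·q⊗(0,ω), renormalized = (0.0547, 0.9945, -0.0497, -0.0746)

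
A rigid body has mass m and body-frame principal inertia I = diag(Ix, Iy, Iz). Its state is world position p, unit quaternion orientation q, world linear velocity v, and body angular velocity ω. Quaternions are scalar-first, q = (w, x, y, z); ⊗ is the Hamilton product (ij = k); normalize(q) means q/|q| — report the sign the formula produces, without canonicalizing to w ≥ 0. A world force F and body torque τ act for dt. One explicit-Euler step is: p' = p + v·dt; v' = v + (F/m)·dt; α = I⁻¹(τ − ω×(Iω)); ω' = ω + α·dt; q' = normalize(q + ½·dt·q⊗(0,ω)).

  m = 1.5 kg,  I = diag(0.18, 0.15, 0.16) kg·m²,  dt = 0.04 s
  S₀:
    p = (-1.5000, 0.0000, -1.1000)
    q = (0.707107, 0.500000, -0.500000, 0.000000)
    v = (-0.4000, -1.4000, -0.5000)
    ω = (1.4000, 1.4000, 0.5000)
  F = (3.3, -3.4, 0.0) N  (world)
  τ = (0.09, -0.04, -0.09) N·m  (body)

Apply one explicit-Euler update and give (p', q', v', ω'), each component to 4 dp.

angular accel α = (0.4611, -0.3600, -0.1950)
ω' = ω + α·dt = (1.4184, 1.3856, 0.4922)
q⊗(0,ω) = (0.0000000, 0.7399498, 0.7399498, 1.7535535)
q + ½dt·q⊗(0,ω), renormalized = (0.7065, 0.5144, -0.4848, 0.0350)
linear accel F/m = (2.2000, -2.2667, 0.0000)
new position p' = (-1.5160, -0.0560, -1.1200)
v' = v + a·dt = (-0.3120, -1.4907, -0.5000)

p' = (-1.5160, -0.0560, -1.1200)
q' = (0.7065, 0.5144, -0.4848, 0.0350)
v' = (-0.3120, -1.4907, -0.5000)
ω' = (1.4184, 1.3856, 0.4922)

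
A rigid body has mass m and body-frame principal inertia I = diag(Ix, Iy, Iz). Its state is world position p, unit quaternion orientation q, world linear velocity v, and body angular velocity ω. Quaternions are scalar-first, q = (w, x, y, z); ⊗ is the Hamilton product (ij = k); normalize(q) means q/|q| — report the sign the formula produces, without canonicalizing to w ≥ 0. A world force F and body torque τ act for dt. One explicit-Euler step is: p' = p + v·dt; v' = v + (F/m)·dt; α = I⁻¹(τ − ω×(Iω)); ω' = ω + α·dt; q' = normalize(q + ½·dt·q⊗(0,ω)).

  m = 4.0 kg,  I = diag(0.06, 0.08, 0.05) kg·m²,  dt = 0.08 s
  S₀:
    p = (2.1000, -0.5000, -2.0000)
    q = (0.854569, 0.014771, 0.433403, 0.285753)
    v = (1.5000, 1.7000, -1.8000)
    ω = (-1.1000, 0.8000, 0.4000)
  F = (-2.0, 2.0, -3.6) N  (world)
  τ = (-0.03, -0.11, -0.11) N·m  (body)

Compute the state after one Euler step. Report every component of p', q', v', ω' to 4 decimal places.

p' = (2.2200, -0.3640, -2.1440)
q' = (0.8354, -0.0250, 0.4472, 0.3185)
v' = (1.4600, 1.7400, -1.8720)
ω' = (-1.1272, 0.6944, 0.2522)

gyro term ω×Iω = (-0.0096, -0.0044, -0.0176)
α = I⁻¹(τ − ω×Iω) = (-0.3400, -1.3200, -1.8480)
new body rate ω' = (-1.1272, 0.6944, 0.2522)
2q̇ = q⊗(0,ω) = (-0.4447755, -0.9952671, 0.3634185, 0.8303877)
q' = normalize(q + ½dt·q⊗(0,ω)) = (0.8354, -0.0250, 0.4472, 0.3185)
new position p' = (2.2200, -0.3640, -2.1440)
new velocity v' = (1.4600, 1.7400, -1.8720)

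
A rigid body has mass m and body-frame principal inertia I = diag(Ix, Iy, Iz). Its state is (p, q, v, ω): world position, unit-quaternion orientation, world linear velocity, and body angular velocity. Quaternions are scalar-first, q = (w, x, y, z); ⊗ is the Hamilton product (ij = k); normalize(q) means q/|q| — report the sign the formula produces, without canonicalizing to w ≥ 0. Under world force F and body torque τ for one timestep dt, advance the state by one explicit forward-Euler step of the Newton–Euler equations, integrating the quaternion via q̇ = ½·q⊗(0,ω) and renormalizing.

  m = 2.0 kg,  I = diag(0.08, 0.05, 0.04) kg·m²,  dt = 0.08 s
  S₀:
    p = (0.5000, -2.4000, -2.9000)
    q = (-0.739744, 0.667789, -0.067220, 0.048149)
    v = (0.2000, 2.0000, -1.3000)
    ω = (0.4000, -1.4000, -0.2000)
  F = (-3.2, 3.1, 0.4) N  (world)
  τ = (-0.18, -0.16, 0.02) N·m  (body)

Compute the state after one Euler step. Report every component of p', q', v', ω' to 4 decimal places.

p' = (0.5160, -2.2400, -3.0040)
q' = (-0.7525, 0.6581, -0.0196, 0.0177)
v' = (0.0720, 2.1240, -1.2840)
ω' = (0.2228, -1.6509, -0.1936)

a = (-1.6000, 1.5500, 0.2000)
p' = p + v·dt = (0.5160, -2.2400, -3.0040)
v + (F/m)dt = (0.0720, 2.1240, -1.2840)
angular accel α = (-2.2150, -3.1360, 0.0800)
ω' = ω + α·dt = (0.2228, -1.6509, -0.1936)
2q̇ = q⊗(0,ω) = (-0.3515938, -0.2150450, 1.1884590, -0.7600678)
updated quaternion q' = (-0.7525, 0.6581, -0.0196, 0.0177)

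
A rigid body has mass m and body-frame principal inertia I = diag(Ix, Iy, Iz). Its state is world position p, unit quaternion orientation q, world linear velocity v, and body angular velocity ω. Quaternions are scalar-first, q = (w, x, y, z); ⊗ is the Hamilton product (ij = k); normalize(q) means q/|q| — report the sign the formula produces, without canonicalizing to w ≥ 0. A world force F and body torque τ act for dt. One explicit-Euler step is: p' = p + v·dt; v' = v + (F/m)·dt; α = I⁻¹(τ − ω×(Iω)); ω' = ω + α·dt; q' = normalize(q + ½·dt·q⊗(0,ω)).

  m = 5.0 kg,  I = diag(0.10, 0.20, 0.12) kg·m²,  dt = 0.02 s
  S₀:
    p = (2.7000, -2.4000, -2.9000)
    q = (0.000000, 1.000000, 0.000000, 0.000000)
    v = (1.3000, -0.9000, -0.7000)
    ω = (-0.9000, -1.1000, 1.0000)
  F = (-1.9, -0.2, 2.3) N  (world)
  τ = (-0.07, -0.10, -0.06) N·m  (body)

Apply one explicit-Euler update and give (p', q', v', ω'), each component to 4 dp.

gyro term ω×Iω = (0.0880, 0.0180, 0.0990)
α = I⁻¹(τ − ω×Iω) = (-1.5800, -0.5900, -1.3250)
new body rate ω' = (-0.9316, -1.1118, 0.9735)
q⊗(0,ω) = (0.9000000, 0.0000000, -1.0000000, -1.1000000)
updated quaternion q' = (0.0090, 0.9998, -0.0100, -0.0110)
a = F/m = (-0.3800, -0.0400, 0.4600)
p + v·dt = (2.7260, -2.4180, -2.9140)
v + (F/m)dt = (1.2924, -0.9008, -0.6908)

p' = (2.7260, -2.4180, -2.9140)
q' = (0.0090, 0.9998, -0.0100, -0.0110)
v' = (1.2924, -0.9008, -0.6908)
ω' = (-0.9316, -1.1118, 0.9735)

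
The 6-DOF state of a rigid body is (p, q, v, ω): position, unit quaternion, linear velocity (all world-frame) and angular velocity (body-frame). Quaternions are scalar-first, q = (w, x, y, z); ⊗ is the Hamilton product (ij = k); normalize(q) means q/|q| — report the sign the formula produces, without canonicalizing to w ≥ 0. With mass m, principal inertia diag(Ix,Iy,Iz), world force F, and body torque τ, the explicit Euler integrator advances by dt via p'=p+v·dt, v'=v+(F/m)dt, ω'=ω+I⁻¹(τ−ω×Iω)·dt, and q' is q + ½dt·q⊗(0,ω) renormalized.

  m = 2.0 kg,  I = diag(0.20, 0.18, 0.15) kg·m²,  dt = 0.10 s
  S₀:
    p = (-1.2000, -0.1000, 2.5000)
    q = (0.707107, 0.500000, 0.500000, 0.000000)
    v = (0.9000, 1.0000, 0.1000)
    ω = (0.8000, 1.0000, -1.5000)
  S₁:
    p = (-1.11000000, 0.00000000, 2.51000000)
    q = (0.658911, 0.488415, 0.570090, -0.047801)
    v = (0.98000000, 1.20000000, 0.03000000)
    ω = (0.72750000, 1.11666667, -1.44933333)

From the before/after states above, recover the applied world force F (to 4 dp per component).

v₁ − v₀ = (0.08000000, 0.20000000, -0.07000000)
m·(v₁−v₀)/dt = (1.6000, 4.0000, -1.4000)

F = (1.6000, 4.0000, -1.4000)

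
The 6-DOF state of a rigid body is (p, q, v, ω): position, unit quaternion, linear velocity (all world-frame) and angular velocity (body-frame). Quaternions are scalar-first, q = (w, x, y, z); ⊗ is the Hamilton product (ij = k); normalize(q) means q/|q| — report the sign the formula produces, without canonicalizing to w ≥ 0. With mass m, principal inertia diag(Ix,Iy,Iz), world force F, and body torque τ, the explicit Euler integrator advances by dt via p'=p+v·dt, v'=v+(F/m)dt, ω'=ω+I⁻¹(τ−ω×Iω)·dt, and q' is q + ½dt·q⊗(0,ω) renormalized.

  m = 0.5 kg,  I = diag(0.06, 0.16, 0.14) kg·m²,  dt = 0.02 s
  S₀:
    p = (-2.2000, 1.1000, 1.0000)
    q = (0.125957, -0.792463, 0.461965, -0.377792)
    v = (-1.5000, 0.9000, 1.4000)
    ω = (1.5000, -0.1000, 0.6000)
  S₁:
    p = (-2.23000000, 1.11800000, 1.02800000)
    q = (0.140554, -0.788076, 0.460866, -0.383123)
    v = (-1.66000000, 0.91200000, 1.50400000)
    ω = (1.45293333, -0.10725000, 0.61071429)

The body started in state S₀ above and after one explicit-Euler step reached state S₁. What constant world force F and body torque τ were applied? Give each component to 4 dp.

F = (-4.0000, 0.3000, 2.6000)
τ = (-0.1400, -0.1300, 0.0600)

ω₁ − ω₀ = (-0.04706667, -0.00725000, 0.01071429)
I·α + gyro = (-0.1400, -0.1300, 0.0600)
Δv = v₁−v₀ = (-0.16000000, 0.01200000, 0.10400000)
F = m·Δv/dt = (-4.0000, 0.3000, 2.6000)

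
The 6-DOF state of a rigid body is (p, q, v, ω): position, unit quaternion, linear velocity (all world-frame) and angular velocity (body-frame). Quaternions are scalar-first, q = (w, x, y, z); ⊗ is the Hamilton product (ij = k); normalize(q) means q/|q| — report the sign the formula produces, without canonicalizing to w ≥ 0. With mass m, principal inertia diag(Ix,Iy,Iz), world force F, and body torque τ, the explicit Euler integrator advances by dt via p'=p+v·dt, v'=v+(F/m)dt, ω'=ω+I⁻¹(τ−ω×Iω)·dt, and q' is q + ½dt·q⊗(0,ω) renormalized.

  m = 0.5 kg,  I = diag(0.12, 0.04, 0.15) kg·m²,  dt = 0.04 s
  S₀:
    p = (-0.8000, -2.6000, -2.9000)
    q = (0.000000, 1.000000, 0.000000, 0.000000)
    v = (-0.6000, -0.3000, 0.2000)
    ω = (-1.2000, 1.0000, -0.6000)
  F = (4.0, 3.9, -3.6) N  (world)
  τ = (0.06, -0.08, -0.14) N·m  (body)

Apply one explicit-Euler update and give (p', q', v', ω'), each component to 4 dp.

precession coupling ω×(Iω) = (-0.0660, -0.0216, 0.0960)
α = I⁻¹(τ − ω×Iω) = (1.0500, -1.4600, -1.5733)
ω + α·dt = (-1.1580, 0.9416, -0.6629)
Hamilton product q⊗(0,ω) = (1.2000000, 0.0000000, 0.6000000, 1.0000000)
q + ½dt·q⊗(0,ω), renormalized = (0.0240, 0.9994, 0.0120, 0.0200)
linear accel F/m = (8.0000, 7.8000, -7.2000)
p' = p + v·dt = (-0.8240, -2.6120, -2.8920)
v' = v + a·dt = (-0.2800, 0.0120, -0.0880)

p' = (-0.8240, -2.6120, -2.8920)
q' = (0.0240, 0.9994, 0.0120, 0.0200)
v' = (-0.2800, 0.0120, -0.0880)
ω' = (-1.1580, 0.9416, -0.6629)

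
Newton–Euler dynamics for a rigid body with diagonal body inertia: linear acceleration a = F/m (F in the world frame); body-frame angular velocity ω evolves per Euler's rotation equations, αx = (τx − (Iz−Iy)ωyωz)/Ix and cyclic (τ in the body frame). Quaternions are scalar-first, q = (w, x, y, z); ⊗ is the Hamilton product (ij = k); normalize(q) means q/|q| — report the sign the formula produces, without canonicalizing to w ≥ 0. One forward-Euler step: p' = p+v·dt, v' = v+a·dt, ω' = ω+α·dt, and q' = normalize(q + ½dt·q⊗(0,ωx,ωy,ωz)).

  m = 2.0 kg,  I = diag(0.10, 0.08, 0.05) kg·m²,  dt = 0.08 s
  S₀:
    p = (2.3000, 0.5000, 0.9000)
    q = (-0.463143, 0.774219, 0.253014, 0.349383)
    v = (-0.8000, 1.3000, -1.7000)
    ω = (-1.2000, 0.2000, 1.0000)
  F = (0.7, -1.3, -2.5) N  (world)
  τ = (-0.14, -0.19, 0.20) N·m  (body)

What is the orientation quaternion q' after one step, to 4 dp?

2q̇ = q⊗(0,ω) = (0.5290770, 0.7389090, -1.2861072, -0.0046824)
updated quaternion q' = (-0.4411, 0.8022, 0.2012, 0.3485)

q' = (-0.4411, 0.8022, 0.2012, 0.3485)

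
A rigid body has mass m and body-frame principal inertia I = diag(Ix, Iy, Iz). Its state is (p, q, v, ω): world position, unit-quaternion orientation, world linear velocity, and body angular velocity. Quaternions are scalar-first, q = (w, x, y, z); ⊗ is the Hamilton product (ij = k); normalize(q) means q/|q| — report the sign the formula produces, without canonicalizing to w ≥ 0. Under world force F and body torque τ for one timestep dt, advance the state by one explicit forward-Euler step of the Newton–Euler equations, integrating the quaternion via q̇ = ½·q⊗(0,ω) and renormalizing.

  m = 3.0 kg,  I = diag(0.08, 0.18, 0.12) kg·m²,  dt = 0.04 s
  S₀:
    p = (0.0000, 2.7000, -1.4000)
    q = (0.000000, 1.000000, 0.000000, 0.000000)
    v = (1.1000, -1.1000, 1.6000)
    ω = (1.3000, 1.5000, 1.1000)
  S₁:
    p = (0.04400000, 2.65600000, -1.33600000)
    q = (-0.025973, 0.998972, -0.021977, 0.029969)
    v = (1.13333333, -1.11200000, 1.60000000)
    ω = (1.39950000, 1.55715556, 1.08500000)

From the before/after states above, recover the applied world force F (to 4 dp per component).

F = (2.5000, -0.9000, 0.0000)

v₁ − v₀ = (0.03333333, -0.01200000, 0.00000000)
applied force F = (2.5000, -0.9000, 0.0000)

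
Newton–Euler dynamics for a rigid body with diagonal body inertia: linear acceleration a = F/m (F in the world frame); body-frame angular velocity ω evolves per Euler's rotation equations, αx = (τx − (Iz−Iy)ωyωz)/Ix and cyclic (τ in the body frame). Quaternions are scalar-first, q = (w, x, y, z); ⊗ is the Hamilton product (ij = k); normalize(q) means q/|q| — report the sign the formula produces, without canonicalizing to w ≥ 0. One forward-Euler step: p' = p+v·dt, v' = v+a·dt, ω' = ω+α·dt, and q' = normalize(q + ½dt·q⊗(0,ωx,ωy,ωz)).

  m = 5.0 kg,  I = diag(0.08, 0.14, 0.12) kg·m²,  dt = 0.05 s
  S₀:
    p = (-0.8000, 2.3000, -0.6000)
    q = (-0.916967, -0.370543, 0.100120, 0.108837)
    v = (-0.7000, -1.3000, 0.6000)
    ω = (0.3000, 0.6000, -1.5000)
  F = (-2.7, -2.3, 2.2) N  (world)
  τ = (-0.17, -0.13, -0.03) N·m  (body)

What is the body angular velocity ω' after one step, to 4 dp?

ω' = (0.1825, 0.5471, -1.5170)

ω×(Iω) gyroscopic = (0.0180, 0.0180, 0.0108)
α = I⁻¹(τ − ω×Iω) = (-2.3500, -1.0571, -0.3400)
ω' = ω + α·dt = (0.1825, 0.5471, -1.5170)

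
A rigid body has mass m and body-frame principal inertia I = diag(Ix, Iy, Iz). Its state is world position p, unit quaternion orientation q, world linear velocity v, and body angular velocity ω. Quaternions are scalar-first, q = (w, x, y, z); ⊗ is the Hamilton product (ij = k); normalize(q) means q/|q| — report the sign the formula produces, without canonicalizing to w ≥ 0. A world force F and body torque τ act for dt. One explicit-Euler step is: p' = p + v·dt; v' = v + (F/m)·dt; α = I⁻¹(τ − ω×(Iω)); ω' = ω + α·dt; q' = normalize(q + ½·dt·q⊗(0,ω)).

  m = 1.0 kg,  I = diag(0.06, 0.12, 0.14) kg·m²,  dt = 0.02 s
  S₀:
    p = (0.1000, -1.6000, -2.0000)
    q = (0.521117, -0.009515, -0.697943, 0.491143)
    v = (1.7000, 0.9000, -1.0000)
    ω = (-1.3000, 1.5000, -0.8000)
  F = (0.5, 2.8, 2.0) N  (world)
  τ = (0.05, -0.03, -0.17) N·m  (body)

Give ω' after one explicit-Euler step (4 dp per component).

ω×(Iω) gyroscopic = (-0.0240, -0.0832, -0.1170)
α = I⁻¹(τ − ω×Iω) = (1.2333, 0.4433, -0.3786)
ω + α·dt = (-1.2753, 1.5089, -0.8076)

ω' = (-1.2753, 1.5089, -0.8076)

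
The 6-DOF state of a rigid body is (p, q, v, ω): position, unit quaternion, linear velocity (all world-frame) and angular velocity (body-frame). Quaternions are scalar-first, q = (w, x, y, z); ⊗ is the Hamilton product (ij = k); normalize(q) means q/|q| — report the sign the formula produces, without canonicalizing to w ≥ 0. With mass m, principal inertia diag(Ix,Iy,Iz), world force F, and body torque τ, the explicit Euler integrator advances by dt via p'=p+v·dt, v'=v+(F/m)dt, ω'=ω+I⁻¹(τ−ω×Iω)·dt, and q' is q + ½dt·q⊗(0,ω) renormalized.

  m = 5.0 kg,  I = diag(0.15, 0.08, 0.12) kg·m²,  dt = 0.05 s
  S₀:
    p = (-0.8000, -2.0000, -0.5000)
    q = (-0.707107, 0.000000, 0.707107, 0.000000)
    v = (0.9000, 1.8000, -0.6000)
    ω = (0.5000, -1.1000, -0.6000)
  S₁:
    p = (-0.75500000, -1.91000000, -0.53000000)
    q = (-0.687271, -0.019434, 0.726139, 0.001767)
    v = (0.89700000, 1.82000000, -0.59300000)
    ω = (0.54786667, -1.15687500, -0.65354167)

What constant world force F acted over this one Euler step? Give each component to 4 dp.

v₁ − v₀ = (-0.00300000, 0.02000000, 0.00700000)
m·(v₁−v₀)/dt = (-0.3000, 2.0000, 0.7000)

F = (-0.3000, 2.0000, 0.7000)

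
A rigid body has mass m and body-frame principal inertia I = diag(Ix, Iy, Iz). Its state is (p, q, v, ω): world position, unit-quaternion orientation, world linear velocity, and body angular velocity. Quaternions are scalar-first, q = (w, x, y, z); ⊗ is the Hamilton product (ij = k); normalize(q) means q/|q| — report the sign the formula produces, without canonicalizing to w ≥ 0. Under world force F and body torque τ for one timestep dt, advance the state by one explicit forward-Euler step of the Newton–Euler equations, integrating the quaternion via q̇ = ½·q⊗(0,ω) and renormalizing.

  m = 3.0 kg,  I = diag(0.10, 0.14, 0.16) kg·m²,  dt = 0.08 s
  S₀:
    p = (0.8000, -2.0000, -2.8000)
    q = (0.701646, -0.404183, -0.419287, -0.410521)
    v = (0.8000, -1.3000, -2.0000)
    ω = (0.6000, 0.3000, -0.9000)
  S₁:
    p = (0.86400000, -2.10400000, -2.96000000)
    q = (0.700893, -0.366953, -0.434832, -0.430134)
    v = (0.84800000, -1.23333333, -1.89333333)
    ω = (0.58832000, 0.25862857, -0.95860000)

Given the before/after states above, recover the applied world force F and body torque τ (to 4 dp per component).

Δω = ω₁−ω₀ = (-0.01168000, -0.04137143, -0.05860000)
τ = I·(Δω/dt) + ω₀×(Iω₀) = (-0.0200, -0.0400, -0.1100)
v₁ − v₀ = (0.04800000, 0.06666667, 0.10666667)
m·(v₁−v₀)/dt = (1.8000, 2.5000, 4.0000)

F = (1.8000, 2.5000, 4.0000)
τ = (-0.0200, -0.0400, -0.1100)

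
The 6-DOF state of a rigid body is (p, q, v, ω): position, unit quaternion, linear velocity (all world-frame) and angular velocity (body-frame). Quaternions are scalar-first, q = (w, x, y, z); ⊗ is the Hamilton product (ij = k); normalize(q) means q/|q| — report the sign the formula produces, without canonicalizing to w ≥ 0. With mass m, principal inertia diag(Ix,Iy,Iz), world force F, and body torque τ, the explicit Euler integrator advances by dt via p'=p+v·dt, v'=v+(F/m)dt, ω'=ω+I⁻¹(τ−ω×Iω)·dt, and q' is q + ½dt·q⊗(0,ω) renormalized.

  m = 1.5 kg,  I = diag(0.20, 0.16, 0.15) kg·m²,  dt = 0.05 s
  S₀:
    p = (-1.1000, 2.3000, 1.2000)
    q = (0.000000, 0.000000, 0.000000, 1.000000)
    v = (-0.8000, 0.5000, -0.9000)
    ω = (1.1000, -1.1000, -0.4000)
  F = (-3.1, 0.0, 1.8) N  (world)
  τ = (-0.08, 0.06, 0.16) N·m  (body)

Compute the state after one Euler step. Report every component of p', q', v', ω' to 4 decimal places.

a = F/m = (-2.0667, 0.0000, 1.2000)
new position p' = (-1.1400, 2.3250, 1.1550)
new velocity v' = (-0.9033, 0.5000, -0.8400)
gyro term ω×Iω = (-0.0044, -0.0220, 0.0484)
(τ − ω×Iω)/I = (-0.3780, 0.5125, 0.7440)
new body rate ω' = (1.0811, -1.0744, -0.3628)
Hamilton product q⊗(0,ω) = (0.4000000, 1.1000000, 1.1000000, 0.0000000)
updated quaternion q' = (0.0100, 0.0275, 0.0275, 0.9992)

p' = (-1.1400, 2.3250, 1.1550)
q' = (0.0100, 0.0275, 0.0275, 0.9992)
v' = (-0.9033, 0.5000, -0.8400)
ω' = (1.0811, -1.0744, -0.3628)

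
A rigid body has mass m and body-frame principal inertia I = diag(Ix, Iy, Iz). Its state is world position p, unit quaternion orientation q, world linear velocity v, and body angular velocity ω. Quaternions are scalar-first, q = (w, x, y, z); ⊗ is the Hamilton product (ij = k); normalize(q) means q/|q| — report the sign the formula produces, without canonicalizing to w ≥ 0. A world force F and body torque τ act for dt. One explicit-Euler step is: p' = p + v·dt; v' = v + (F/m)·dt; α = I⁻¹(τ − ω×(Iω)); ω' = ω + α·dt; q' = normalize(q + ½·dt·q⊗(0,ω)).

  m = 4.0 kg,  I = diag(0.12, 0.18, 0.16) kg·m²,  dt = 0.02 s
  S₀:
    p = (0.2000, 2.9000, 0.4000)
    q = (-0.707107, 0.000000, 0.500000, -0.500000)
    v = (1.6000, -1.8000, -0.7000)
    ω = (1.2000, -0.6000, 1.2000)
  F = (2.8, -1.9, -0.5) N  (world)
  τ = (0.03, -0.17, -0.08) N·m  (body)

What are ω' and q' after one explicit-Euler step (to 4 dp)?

(τ − ω×Iω)/I = (0.1300, -0.6244, -0.2300)
ω' = ω + α·dt = (1.2026, -0.6125, 1.1954)
2q̇ = q⊗(0,ω) = (0.9000000, -0.5485284, -0.1757358, -1.4485284)
q' = normalize(q + ½dt·q⊗(0,ω)) = (-0.6980, -0.0055, 0.4982, -0.5144)

ω' = (1.2026, -0.6125, 1.1954)
q' = (-0.6980, -0.0055, 0.4982, -0.5144)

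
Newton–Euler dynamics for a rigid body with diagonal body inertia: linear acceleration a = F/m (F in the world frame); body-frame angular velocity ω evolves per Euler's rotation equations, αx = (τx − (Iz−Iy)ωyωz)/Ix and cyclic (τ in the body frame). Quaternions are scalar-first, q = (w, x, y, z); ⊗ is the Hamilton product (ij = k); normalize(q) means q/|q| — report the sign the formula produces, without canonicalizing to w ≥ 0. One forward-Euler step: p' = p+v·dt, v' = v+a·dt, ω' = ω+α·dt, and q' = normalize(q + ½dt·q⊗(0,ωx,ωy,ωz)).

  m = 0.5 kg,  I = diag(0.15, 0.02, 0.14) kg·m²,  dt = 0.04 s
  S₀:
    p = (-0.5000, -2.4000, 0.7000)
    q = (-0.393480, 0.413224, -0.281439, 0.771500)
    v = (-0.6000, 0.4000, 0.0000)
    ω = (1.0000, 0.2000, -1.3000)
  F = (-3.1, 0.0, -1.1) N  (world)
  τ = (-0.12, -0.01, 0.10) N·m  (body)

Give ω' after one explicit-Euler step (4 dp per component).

ω' = (0.9763, 0.2060, -1.2640)

gyro term ω×Iω = (-0.0312, -0.0130, -0.0260)
(τ − ω×Iω)/I = (-0.5920, 0.1500, 0.9000)
new body rate ω' = (0.9763, 0.2060, -1.2640)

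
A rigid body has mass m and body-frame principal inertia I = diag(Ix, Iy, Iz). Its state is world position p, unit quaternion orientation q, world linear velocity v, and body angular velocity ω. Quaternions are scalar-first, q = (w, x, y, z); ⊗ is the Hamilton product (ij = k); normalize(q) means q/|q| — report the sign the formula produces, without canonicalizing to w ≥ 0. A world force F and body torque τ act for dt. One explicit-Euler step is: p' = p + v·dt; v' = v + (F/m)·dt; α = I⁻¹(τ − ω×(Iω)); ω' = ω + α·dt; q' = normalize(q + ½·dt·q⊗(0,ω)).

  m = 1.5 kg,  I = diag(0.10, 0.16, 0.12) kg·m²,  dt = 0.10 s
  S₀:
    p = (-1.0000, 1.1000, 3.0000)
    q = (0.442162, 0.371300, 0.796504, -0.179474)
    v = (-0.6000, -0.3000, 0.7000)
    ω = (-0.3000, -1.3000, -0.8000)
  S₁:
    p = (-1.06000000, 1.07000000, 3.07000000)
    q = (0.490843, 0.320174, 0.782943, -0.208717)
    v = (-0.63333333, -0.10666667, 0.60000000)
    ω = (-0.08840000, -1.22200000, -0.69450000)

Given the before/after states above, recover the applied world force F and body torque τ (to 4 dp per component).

F = (-0.5000, 2.9000, -1.5000)
τ = (0.1700, 0.1200, 0.1500)

ω₁ − ω₀ = (0.21160000, 0.07800000, 0.10550000)
precession coupling = (-0.0416, -0.0048, 0.0234)
τ = I·(Δω/dt) + ω₀×(Iω₀) = (0.1700, 0.1200, 0.1500)
v₁ − v₀ = (-0.03333333, 0.19333333, -0.10000000)
m·(v₁−v₀)/dt = (-0.5000, 2.9000, -1.5000)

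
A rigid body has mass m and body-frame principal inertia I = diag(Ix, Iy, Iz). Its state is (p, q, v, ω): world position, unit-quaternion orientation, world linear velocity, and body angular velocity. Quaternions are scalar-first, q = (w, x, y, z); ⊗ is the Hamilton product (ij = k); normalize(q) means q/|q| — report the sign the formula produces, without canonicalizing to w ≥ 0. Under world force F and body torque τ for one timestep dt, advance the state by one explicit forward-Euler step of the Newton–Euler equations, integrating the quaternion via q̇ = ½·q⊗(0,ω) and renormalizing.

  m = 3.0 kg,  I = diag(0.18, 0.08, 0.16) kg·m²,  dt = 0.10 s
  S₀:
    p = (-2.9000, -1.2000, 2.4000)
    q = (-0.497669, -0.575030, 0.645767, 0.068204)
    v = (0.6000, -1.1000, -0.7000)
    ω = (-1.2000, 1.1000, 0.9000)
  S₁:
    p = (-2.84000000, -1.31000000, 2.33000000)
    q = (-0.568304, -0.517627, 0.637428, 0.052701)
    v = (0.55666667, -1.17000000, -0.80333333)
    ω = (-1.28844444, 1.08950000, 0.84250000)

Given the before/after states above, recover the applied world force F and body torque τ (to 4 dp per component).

Δv = v₁−v₀ = (-0.04333333, -0.07000000, -0.10333333)
m·(v₁−v₀)/dt = (-1.3000, -2.1000, -3.1000)
ω₁ − ω₀ = (-0.08844444, -0.01050000, -0.05750000)
I·α + gyro = (-0.0800, -0.0300, 0.0400)

F = (-1.3000, -2.1000, -3.1000)
τ = (-0.0800, -0.0300, 0.0400)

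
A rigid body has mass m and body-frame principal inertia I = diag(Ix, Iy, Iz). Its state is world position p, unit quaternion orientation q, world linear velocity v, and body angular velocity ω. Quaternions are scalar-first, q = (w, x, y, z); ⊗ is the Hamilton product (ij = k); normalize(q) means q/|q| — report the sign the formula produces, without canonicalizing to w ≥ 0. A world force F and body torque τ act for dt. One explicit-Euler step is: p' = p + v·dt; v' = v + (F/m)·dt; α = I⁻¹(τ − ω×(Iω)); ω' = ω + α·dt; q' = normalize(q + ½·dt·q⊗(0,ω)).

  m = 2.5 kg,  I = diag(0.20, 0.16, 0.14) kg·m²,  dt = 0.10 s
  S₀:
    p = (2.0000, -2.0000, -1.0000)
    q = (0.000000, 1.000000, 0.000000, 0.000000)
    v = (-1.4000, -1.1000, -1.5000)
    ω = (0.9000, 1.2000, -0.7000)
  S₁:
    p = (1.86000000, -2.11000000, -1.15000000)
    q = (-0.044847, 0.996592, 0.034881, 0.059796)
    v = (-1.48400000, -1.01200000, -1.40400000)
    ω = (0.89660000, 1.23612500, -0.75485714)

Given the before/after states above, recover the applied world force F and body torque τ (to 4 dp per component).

Δv = v₁−v₀ = (-0.08400000, 0.08800000, 0.09600000)
applied force F = (-2.1000, 2.2000, 2.4000)
rate change Δω = (-0.00340000, 0.03612500, -0.05485714)
τ = I·(Δω/dt) + ω₀×(Iω₀) = (0.0100, 0.0200, -0.1200)

F = (-2.1000, 2.2000, 2.4000)
τ = (0.0100, 0.0200, -0.1200)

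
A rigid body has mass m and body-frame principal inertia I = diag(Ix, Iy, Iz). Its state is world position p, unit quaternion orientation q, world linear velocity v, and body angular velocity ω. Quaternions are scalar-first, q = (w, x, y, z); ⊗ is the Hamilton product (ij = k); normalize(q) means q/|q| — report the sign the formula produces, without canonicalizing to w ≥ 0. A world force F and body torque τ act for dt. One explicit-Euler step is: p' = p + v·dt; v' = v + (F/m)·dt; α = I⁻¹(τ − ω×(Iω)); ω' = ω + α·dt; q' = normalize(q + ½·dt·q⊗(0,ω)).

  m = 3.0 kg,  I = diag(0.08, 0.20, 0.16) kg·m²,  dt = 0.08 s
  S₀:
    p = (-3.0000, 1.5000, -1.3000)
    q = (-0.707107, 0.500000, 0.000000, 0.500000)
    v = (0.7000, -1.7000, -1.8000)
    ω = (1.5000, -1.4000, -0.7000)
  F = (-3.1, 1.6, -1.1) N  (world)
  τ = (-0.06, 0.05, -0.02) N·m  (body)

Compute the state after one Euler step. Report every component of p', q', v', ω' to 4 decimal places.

p' = (-2.9440, 1.3640, -1.4440)
q' = (-0.7204, 0.4838, 0.0833, 0.4900)
v' = (0.6173, -1.6573, -1.8293)
ω' = (1.4792, -1.4136, -0.5840)

a = (-1.0333, 0.5333, -0.3667)
p + v·dt = (-2.9440, 1.3640, -1.4440)
v' = v + a·dt = (0.6173, -1.6573, -1.8293)
ω×(Iω) gyroscopic = (-0.0392, 0.0840, -0.2520)
α = I⁻¹(τ − ω×Iω) = (-0.2600, -0.1700, 1.4500)
ω + α·dt = (1.4792, -1.4136, -0.5840)
2q̇ = q⊗(0,ω) = (-0.4000000, -0.3606605, 2.0899498, -0.2050251)
updated quaternion q' = (-0.7204, 0.4838, 0.0833, 0.4900)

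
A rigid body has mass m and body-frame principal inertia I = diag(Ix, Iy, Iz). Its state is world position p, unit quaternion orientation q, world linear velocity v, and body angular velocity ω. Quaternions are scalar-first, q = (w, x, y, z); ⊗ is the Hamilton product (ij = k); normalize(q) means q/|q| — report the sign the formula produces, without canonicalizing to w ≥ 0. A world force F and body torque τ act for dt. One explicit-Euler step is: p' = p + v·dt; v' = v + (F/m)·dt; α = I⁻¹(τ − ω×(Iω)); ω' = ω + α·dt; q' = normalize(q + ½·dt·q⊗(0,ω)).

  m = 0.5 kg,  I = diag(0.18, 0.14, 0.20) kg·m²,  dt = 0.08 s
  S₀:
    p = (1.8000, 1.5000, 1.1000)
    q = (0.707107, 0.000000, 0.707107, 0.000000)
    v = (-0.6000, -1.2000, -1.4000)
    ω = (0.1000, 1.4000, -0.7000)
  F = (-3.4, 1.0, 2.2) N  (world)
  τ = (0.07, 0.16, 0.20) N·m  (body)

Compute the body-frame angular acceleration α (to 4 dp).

α = (0.7156, 1.1329, 1.0280)

gyro term ω×Iω = (-0.0588, 0.0014, -0.0056)
(τ − ω×Iω)/I = (0.7156, 1.1329, 1.0280)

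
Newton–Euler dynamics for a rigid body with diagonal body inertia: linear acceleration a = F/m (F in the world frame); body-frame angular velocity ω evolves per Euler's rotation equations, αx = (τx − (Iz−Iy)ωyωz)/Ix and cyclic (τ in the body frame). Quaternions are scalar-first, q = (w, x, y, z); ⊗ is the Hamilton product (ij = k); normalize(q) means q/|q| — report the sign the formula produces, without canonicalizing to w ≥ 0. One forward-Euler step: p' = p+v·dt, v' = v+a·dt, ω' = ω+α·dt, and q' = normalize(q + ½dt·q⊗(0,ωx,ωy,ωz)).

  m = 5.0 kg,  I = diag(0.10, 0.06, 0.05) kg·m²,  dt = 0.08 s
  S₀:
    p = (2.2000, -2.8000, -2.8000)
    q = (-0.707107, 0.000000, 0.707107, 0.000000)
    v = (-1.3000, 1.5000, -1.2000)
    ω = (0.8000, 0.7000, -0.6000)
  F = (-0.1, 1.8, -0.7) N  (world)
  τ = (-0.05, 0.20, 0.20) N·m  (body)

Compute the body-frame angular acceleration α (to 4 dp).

ω×(Iω) gyroscopic = (0.0042, -0.0240, -0.0224)
(τ − ω×Iω)/I = (-0.5420, 3.7333, 4.4480)

α = (-0.5420, 3.7333, 4.4480)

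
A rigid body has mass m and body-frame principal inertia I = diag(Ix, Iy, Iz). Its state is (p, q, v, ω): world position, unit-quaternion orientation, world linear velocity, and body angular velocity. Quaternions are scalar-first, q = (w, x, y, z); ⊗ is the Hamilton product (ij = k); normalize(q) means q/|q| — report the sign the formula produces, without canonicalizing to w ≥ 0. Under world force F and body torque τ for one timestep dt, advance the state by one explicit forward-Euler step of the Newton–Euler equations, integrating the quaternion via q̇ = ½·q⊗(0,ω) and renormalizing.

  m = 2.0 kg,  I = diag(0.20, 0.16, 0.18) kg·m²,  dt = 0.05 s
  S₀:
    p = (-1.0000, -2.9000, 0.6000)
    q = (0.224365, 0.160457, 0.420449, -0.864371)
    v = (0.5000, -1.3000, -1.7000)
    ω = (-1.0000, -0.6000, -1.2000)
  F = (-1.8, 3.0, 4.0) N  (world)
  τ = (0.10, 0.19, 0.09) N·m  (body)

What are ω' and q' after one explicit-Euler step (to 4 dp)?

ω' = (-0.9786, -0.5481, -1.1683)
q' = (0.2086, 0.1292, 0.4431, -0.8622)

gyro term ω×Iω = (0.0144, 0.0240, -0.0240)
(τ − ω×Iω)/I = (0.4280, 1.0375, 0.6333)
ω' = ω + α·dt = (-0.9786, -0.5481, -1.1683)
2q̇ = q⊗(0,ω) = (-0.6245188, -1.2475264, 0.9223004, 0.0549368)
q' = normalize(q + ½dt·q⊗(0,ω)) = (0.2086, 0.1292, 0.4431, -0.8622)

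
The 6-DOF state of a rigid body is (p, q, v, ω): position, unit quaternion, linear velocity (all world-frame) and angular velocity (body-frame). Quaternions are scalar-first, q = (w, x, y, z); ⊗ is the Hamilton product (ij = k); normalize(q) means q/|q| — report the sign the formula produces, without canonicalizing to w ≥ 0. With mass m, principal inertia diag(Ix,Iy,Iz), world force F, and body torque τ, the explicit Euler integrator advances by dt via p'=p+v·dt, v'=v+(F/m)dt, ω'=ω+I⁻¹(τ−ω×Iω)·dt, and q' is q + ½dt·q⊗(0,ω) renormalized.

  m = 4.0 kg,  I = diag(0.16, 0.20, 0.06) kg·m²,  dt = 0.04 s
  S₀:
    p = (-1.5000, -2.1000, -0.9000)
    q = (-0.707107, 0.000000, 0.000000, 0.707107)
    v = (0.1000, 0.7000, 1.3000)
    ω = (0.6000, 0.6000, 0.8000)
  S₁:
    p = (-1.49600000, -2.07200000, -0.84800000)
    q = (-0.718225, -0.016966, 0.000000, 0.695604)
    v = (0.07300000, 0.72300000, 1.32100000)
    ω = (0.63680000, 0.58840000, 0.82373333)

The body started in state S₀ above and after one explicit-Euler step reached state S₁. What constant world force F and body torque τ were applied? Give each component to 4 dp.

F = (-2.7000, 2.3000, 2.1000)
τ = (0.0800, -0.0100, 0.0500)

v₁ − v₀ = (-0.02700000, 0.02300000, 0.02100000)
F = m·Δv/dt = (-2.7000, 2.3000, 2.1000)
ω₁ − ω₀ = (0.03680000, -0.01160000, 0.02373333)
τ = I·(Δω/dt) + ω₀×(Iω₀) = (0.0800, -0.0100, 0.0500)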